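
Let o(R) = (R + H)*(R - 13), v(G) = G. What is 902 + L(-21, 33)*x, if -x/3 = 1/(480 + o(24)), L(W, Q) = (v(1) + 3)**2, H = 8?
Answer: 46901/52 ≈ 901.94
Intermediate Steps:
o(R) = (-13 + R)*(8 + R) (o(R) = (R + 8)*(R - 13) = (8 + R)*(-13 + R) = (-13 + R)*(8 + R))
L(W, Q) = 16 (L(W, Q) = (1 + 3)**2 = 4**2 = 16)
x = -3/832 (x = -3/(480 + (-104 + 24**2 - 5*24)) = -3/(480 + (-104 + 576 - 120)) = -3/(480 + 352) = -3/832 ≈ -0.0036058)
902 + L(-21, 33)*x = 902 + 16*(-3/832) = 902 - 3/52 = 46901/52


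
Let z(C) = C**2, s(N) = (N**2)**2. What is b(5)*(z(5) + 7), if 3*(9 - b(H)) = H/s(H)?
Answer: 107968/375 ≈ 287.91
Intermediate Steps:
s(N) = N**4
b(H) = 9 - 1/(3*H**3) (b(H) = 9 - H/(3*(H**4)) = 9 - H/(3*H**4) = 9 - 1/(3*H**3))
b(5)*(z(5) + 7) = (9 - 1/3/5**3)*(5**2 + 7) = (9 - 1/3*1/125)*(25 + 7) = (9 - 1/375)*32 = (3374/375)*32 = 107968/375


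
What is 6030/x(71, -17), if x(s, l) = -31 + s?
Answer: 603/4 ≈ 150.75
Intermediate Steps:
6030/x(71, -17) = 6030/(-31 + 71) = 6030/40 = 6030*(1/40) = 603/4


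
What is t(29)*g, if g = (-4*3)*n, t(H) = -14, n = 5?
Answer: 840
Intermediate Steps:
g = -60 (g = -4*3*5 = -12*5 = -60)
t(29)*g = -14*(-60) = 840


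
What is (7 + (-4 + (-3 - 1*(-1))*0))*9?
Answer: 27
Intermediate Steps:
(7 + (-4 + (-3 - 1*(-1))*0))*9 = (7 + (-4 + (-3 + 1)*0))*9 = (7 + (-4 - 2*0))*9 = (7 + (-4 + 0))*9 = (7 - 4)*9 = 3*9 = 27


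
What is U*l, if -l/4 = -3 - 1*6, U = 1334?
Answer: 48024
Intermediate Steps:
l = 36 (l = -4*(-3 - 1*6) = -4*(-3 - 6) = -4*(-9) = 36)
U*l = 1334*36 = 48024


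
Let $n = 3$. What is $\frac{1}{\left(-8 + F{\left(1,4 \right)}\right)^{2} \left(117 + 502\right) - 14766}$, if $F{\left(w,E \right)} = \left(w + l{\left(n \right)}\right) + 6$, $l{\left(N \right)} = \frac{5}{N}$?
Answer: $- \frac{9}{130418} \approx -6.9009 \cdot 10^{-5}$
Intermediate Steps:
$F{\left(w,E \right)} = \frac{23}{3} + w$ ($F{\left(w,E \right)} = \left(w + \frac{5}{3}\right) + 6 = \left(\frac{5}{3} + w\right) + 6 = \frac{23}{3} + w$)
$\frac{1}{\left(-8 + F{\left(1,4 \right)}\right)^{2} \left(117 + 502\right) - 14766} = \frac{1}{\left(-8 + \left(\frac{23}{3} + 1\right)\right)^{2} \left(117 + 502\right) - 14766} = \frac{1}{\left(-8 + \frac{26}{3}\right)^{2} \cdot 619 - 14766} = \frac{1}{\left(\frac{2}{3}\right)^{2} \cdot 619 - 14766} = \frac{1}{\frac{4}{9} \cdot 619 - 14766} = \frac{1}{\frac{2476}{9} - 14766} = \frac{1}{- \frac{130418}{9}} = - \frac{9}{130418}$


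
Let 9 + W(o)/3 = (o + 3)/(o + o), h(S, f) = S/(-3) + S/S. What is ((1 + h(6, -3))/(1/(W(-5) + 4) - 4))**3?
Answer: 0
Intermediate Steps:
h(S, f) = 1 - S/3 (h(S, f) = S*(-1/3) + 1 = -S/3 + 1 = 1 - S/3)
W(o) = -27 + 3*(3 + o)/(2*o) (W(o) = -27 + 3*((o + 3)/(o + o)) = -27 + 3*((3 + o)/((2*o))) = -27 + 3*((3 + o)*(1/(2*o))) = -27 + 3*((3 + o)/(2*o)) = -27 + 3*(3 + o)/(2*o))
((1 + h(6, -3))/(1/(W(-5) + 4) - 4))**3 = ((1 + (1 - 1/3*6))/(1/((3/2)*(3 - 17*(-5))/(-5) + 4) - 4))**3 = ((1 + (1 - 2))/(1/((3/2)*(-1/5)*(3 + 85) + 4) - 4))**3 = ((1 - 1)/(1/((3/2)*(-1/5)*88 + 4) - 4))**3 = (0/(1/(-132/5 + 4) - 4))**3 = (0/(1/(-112/5) - 4))**3 = (0/(-5/112 - 4))**3 = (0/(-453/112))**3 = (0*(-112/453))**3 = 0**3 = 0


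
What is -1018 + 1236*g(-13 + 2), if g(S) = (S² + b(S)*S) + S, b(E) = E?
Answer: 284498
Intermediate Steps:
g(S) = S + 2*S² (g(S) = (S² + S*S) + S = (S² + S²) + S = 2*S² + S = S + 2*S²)
-1018 + 1236*g(-13 + 2) = -1018 + 1236*((-13 + 2)*(1 + 2*(-13 + 2))) = -1018 + 1236*(-11*(1 + 2*(-11))) = -1018 + 1236*(-11*(1 - 22)) = -1018 + 1236*(-11*(-21)) = -1018 + 1236*231 = -1018 + 285516 = 284498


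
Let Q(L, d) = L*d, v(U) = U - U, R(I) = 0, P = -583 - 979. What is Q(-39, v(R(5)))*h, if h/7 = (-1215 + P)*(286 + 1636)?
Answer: 0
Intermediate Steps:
P = -1562
v(U) = 0
h = -37361758 (h = 7*((-1215 - 1562)*(286 + 1636)) = 7*(-2777*1922) = 7*(-5337394) = -37361758)
Q(-39, v(R(5)))*h = -39*0*(-37361758) = 0*(-37361758) = 0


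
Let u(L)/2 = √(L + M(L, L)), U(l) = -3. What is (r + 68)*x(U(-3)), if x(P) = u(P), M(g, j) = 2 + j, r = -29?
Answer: 156*I ≈ 156.0*I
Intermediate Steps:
u(L) = 2*√(2 + 2*L) (u(L) = 2*√(L + (2 + L)) = 2*√(2 + 2*L))
x(P) = 2*√(2 + 2*P)
(r + 68)*x(U(-3)) = (-29 + 68)*(2*√(2 + 2*(-3))) = 39*(2*√(2 - 6)) = 39*(2*√(-4)) = 39*(2*(2*I)) = 39*(4*I) = 156*I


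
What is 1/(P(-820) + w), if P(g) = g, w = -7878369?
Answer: -1/7879189 ≈ -1.2692e-7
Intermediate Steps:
1/(P(-820) + w) = 1/(-820 - 7878369) = 1/(-7879189) = -1/7879189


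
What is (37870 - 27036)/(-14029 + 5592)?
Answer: -10834/8437 ≈ -1.2841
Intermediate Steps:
(37870 - 27036)/(-14029 + 5592) = 10834/(-8437) = 10834*(-1/8437) = -10834/8437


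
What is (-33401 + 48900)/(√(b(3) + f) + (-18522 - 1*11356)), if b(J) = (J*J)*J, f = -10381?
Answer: -231539561/446352619 - 15499*I*√10354/892705238 ≈ -0.51874 - 0.0017666*I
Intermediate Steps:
b(J) = J³ (b(J) = J²*J = J³)
(-33401 + 48900)/(√(b(3) + f) + (-18522 - 1*11356)) = (-33401 + 48900)/(√(3³ - 10381) + (-18522 - 1*11356)) = 15499/(√(27 - 10381) + (-18522 - 11356)) = 15499/(√(-10354) - 29878) = 15499/(I*√10354 - 29878) = 15499/(-29878 + I*√10354)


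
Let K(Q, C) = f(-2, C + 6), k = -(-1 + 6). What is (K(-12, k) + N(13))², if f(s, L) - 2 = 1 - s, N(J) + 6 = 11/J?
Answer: 4/169 ≈ 0.023669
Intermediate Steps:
N(J) = -6 + 11/J
k = -5 (k = -1*5 = -5)
f(s, L) = 3 - s (f(s, L) = 2 + (1 - s) = 3 - s)
K(Q, C) = 5 (K(Q, C) = 3 - 1*(-2) = 3 + 2 = 5)
(K(-12, k) + N(13))² = (5 + (-6 + 11/13))² = (5 - 67/13)² = (-2/13)² = 4/169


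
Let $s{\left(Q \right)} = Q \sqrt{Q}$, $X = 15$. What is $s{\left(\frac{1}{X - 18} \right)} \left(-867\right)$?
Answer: $\frac{289 i \sqrt{3}}{3} \approx 166.85 i$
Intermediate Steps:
$s{\left(Q \right)} = Q^{\frac{3}{2}}$
$s{\left(\frac{1}{X - 18} \right)} \left(-867\right) = \left(\frac{1}{15 - 18}\right)^{\frac{3}{2}} \left(-867\right) = \left(\frac{1}{-3}\right)^{\frac{3}{2}} \left(-867\right) = \left(- \frac{1}{3}\right)^{\frac{3}{2}} \left(-867\right) = - \frac{i \sqrt{3}}{9} \left(-867\right) = \frac{289 i \sqrt{3}}{3}$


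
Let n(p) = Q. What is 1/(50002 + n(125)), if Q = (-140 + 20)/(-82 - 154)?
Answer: 59/2950148 ≈ 1.9999e-5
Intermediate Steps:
Q = 30/59 (Q = -120/(-236) = -120*(-1/236) = 30/59 ≈ 0.50847)
n(p) = 30/59
1/(50002 + n(125)) = 1/(50002 + 30/59) = 1/(2950148/59) = 59/2950148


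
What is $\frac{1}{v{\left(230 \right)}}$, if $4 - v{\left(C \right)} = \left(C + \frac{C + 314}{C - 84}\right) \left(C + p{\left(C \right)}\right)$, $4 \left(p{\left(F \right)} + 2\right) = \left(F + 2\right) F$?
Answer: $- \frac{73}{231496924} \approx -3.1534 \cdot 10^{-7}$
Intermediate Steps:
$p{\left(F \right)} = -2 + \frac{F \left(2 + F\right)}{4}$ ($p{\left(F \right)} = -2 + \frac{\left(F + 2\right) F}{4} = -2 + \frac{\left(2 + F\right) F}{4} = -2 + \frac{F \left(2 + F\right)}{4}$)
$v{\left(C \right)} = 4 - \left(C + \frac{314 + C}{-84 + C}\right) \left(-2 + \frac{C^{2}}{4} + \frac{3 C}{2}\right)$ ($v{\left(C \right)} = 4 - \left(C + \frac{C + 314}{C - 84}\right) \left(C + \left(-2 + \frac{C}{2} + \frac{C^{2}}{4}\right)\right) = 4 - \left(C + \frac{314 + C}{-84 + C}\right) \left(-2 + \frac{C^{2}}{4} + \frac{3 C}{2}\right)$)
$\frac{1}{v{\left(230 \right)}} = \frac{1}{\frac{1}{4} \frac{1}{-84 + 230} \left(1168 - 230^{4} - 582360 + 77 \cdot 230^{3} + 192 \cdot 230^{2}\right)} = \frac{1}{\frac{1}{4} \cdot \frac{1}{146} \left(1168 - 2798410000 - 582360 + 77 \cdot 12167000 + 192 \cdot 52900\right)} = \frac{1}{\frac{1}{4} \cdot \frac{1}{146} \left(1168 - 2798410000 - 582360 + 936859000 + 10156800\right)} = \frac{1}{\frac{1}{4} \cdot \frac{1}{146} \left(-1851975392\right)} = \frac{1}{- \frac{231496924}{73}} = - \frac{73}{231496924}$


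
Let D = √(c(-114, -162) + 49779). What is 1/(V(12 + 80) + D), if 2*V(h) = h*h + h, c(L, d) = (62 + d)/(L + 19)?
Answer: 81282/346778575 - √17970599/346778575 ≈ 0.00022217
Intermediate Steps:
c(L, d) = (62 + d)/(19 + L)
V(h) = h/2 + h²/2 (V(h) = (h*h + h)/2 = (h² + h)/2 = (h + h²)/2 = h/2 + h²/2)
D = √17970599/19 (D = √((62 - 162)/(19 - 114) + 49779) = √(-100/(-95) + 49779) = √(-1/95*(-100) + 49779) = √(20/19 + 49779) = √(945821/19) = √17970599/19 ≈ 223.11)
1/(V(12 + 80) + D) = 1/((12 + 80)*(1 + (12 + 80))/2 + √17970599/19) = 1/((½)*92*(1 + 92) + √17970599/19) = 1/((½)*92*93 + √17970599/19) = 1/(4278 + √17970599/19)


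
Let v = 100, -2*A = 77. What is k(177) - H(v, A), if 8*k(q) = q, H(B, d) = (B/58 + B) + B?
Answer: -41667/232 ≈ -179.60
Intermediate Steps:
A = -77/2 (A = -½*77 = -77/2 ≈ -38.500)
H(B, d) = 117*B/58 (H(B, d) = (B*(1/58) + B) + B = (B/58 + B) + B = 59*B/58 + B = 117*B/58)
k(q) = q/8
k(177) - H(v, A) = (⅛)*177 - 117*100/58 = 177/8 - 1*5850/29 = 177/8 - 5850/29 = -41667/232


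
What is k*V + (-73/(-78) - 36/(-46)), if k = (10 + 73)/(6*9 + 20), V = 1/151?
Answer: 8649586/5011539 ≈ 1.7259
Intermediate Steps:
V = 1/151 ≈ 0.0066225
k = 83/74 (k = 83/(54 + 20) = 83/74 ≈ 1.1216)
k*V + (-73/(-78) - 36/(-46)) = (83/74)*(1/151) + (-73/(-78) - 36/(-46)) = 83/11174 + (-73*(-1/78) - 36*(-1/46)) = 83/11174 + (73/78 + 18/23) = 83/11174 + 3083/1794 = 8649586/5011539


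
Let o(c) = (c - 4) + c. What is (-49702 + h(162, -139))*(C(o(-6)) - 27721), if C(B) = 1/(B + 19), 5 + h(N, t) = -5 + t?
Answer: 1381902954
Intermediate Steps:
h(N, t) = -10 + t (h(N, t) = -5 + (-5 + t) = -10 + t)
o(c) = -4 + 2*c (o(c) = (-4 + c) + c = -4 + 2*c)
C(B) = 1/(19 + B)
(-49702 + h(162, -139))*(C(o(-6)) - 27721) = (-49702 + (-10 - 139))*(1/(19 + (-4 + 2*(-6))) - 27721) = (-49702 - 149)*(1/(19 + (-4 - 12)) - 27721) = -49851*(1/(19 - 16) - 27721) = -49851*(1/3 - 27721) = -49851*(⅓ - 27721) = -49851*(-83162/3) = 1381902954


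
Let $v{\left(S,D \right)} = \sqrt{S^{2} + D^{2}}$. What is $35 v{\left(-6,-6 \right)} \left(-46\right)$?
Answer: $- 9660 \sqrt{2} \approx -13661.0$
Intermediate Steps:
$v{\left(S,D \right)} = \sqrt{D^{2} + S^{2}}$
$35 v{\left(-6,-6 \right)} \left(-46\right) = 35 \sqrt{\left(-6\right)^{2} + \left(-6\right)^{2}} \left(-46\right) = 35 \sqrt{36 + 36} \left(-46\right) = 35 \sqrt{72} \left(-46\right) = 35 \cdot 6 \sqrt{2} \left(-46\right) = 210 \sqrt{2} \left(-46\right) = - 9660 \sqrt{2}$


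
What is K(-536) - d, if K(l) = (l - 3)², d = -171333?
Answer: 461854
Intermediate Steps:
K(l) = (-3 + l)²
K(-536) - d = (-3 - 536)² - 1*(-171333) = (-539)² + 171333 = 290521 + 171333 = 461854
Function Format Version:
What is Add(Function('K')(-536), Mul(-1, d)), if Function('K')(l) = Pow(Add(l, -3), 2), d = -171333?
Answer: 461854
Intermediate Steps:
Function('K')(l) = Pow(Add(-3, l), 2)
Add(Function('K')(-536), Mul(-1, d)) = Add(Pow(Add(-3, -536), 2), Mul(-1, -171333)) = Add(Pow(-539, 2), 171333) = Add(290521, 171333) = 461854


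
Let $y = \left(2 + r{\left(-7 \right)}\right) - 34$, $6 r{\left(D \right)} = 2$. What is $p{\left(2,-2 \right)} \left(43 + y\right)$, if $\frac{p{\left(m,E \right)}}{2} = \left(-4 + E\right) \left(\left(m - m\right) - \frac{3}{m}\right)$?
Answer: $204$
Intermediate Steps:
$r{\left(D \right)} = \frac{1}{3}$ ($r{\left(D \right)} = \frac{1}{6} \cdot 2 = \frac{1}{3}$)
$p{\left(m,E \right)} = - \frac{6 \left(-4 + E\right)}{m}$ ($p{\left(m,E \right)} = 2 \left(-4 + E\right) \left(\left(m - m\right) - \frac{3}{m}\right) = 2 \left(-4 + E\right) \left(0 - \frac{3}{m}\right) = 2 \left(-4 + E\right) \left(- \frac{3}{m}\right) = 2 \left(- \frac{3 \left(-4 + E\right)}{m}\right) = - \frac{6 \left(-4 + E\right)}{m}$)
$y = - \frac{95}{3}$ ($y = \left(2 + \frac{1}{3}\right) - 34 = \frac{7}{3} - 34 = - \frac{95}{3} \approx -31.667$)
$p{\left(2,-2 \right)} \left(43 + y\right) = \frac{6 \left(4 - -2\right)}{2} \left(43 - \frac{95}{3}\right) = 6 \cdot \frac{1}{2} \left(4 + 2\right) \frac{34}{3} = 6 \cdot \frac{1}{2} \cdot 6 \cdot \frac{34}{3} = 18 \cdot \frac{34}{3} = 204$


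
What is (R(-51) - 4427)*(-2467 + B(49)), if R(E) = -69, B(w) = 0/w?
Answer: 11091632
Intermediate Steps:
B(w) = 0
(R(-51) - 4427)*(-2467 + B(49)) = (-69 - 4427)*(-2467 + 0) = -4496*(-2467) = 11091632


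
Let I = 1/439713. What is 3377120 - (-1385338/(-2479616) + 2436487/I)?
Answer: -1328270323065159357/1239808 ≈ -1.0714e+12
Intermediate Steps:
I = 1/439713 ≈ 2.2742e-6
3377120 - (-1385338/(-2479616) + 2436487/I) = 3377120 - (-1385338/(-2479616) + 2436487/(1/439713)) = 3377120 - (-1385338*(-1/2479616) + 2436487*439713) = 3377120 - (692669/1239808 + 1071355008231) = 3377120 - 1*1328274510045552317/1239808 = 3377120 - 1328274510045552317/1239808 = -1328270323065159357/1239808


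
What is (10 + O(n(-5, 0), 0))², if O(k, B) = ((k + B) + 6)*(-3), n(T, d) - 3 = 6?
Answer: 1225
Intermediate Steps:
n(T, d) = 9 (n(T, d) = 3 + 6 = 9)
O(k, B) = -18 - 3*B - 3*k (O(k, B) = ((B + k) + 6)*(-3) = (6 + B + k)*(-3) = -18 - 3*B - 3*k)
(10 + O(n(-5, 0), 0))² = (10 + (-18 - 3*0 - 3*9))² = (10 + (-18 + 0 - 27))² = (10 - 45)² = (-35)² = 1225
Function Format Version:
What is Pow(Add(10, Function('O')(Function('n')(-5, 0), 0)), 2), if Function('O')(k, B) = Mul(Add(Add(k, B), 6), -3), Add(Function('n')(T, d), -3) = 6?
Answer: 1225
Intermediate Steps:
Function('n')(T, d) = 9 (Function('n')(T, d) = Add(3, 6) = 9)
Function('O')(k, B) = Add(-18, Mul(-3, B), Mul(-3, k)) (Function('O')(k, B) = Mul(Add(Add(B, k), 6), -3) = Mul(Add(6, B, k), -3) = Add(-18, Mul(-3, B), Mul(-3, k)))
Pow(Add(10, Function('O')(Function('n')(-5, 0), 0)), 2) = Pow(Add(10, Add(-18, Mul(-3, 0), Mul(-3, 9))), 2) = Pow(Add(10, Add(-18, 0, -27)), 2) = Pow(Add(10, -45), 2) = Pow(-35, 2) = 1225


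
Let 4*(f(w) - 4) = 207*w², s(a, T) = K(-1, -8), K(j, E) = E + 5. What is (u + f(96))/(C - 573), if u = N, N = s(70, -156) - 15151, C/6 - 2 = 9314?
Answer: 153926/18441 ≈ 8.3469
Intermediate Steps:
C = 55896 (C = 12 + 6*9314 = 12 + 55884 = 55896)
K(j, E) = 5 + E
s(a, T) = -3 (s(a, T) = 5 - 8 = -3)
N = -15154 (N = -3 - 15151 = -15154)
f(w) = 4 + 207*w²/4 (f(w) = 4 + (207*w²)/4 = 4 + 207*w²/4)
u = -15154
(u + f(96))/(C - 573) = (-15154 + (4 + (207/4)*96²))/(55896 - 573) = (-15154 + (4 + (207/4)*9216))/55323 = (-15154 + (4 + 476928))*(1/55323) = (-15154 + 476932)*(1/55323) = 461778*(1/55323) = 153926/18441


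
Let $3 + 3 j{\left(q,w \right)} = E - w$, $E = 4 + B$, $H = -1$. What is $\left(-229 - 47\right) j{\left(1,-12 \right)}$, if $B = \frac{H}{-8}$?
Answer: $- \frac{2415}{2} \approx -1207.5$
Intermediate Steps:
$B = \frac{1}{8}$ ($B = - \frac{1}{-8} = \left(-1\right) \left(- \frac{1}{8}\right) = \frac{1}{8} \approx 0.125$)
$E = \frac{33}{8}$ ($E = 4 + \frac{1}{8} = \frac{33}{8} \approx 4.125$)
$j{\left(q,w \right)} = \frac{3}{8} - \frac{w}{3}$ ($j{\left(q,w \right)} = -1 + \frac{\frac{33}{8} - w}{3} = -1 - \left(- \frac{11}{8} + \frac{w}{3}\right) = \frac{3}{8} - \frac{w}{3}$)
$\left(-229 - 47\right) j{\left(1,-12 \right)} = \left(-229 - 47\right) \left(\frac{3}{8} - -4\right) = - 276 \left(\frac{3}{8} + 4\right) = \left(-276\right) \frac{35}{8} = - \frac{2415}{2}$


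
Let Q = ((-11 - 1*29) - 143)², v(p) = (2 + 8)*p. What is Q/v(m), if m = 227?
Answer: 33489/2270 ≈ 14.753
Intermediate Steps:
v(p) = 10*p
Q = 33489 (Q = ((-11 - 29) - 143)² = (-40 - 143)² = (-183)² = 33489)
Q/v(m) = 33489/((10*227)) = 33489/2270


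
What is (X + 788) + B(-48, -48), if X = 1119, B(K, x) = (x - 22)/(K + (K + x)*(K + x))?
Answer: 8741653/4584 ≈ 1907.0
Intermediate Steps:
B(K, x) = (-22 + x)/(K + (K + x)**2)
(X + 788) + B(-48, -48) = (1119 + 788) + (-22 - 48)/(-48 + (-48 - 48)**2) = 1907 - 70/(-48 + (-96)**2) = 1907 - 70/(-48 + 9216) = 1907 - 70/9168 = 1907 + (1/9168)*(-70) = 1907 - 35/4584 = 8741653/4584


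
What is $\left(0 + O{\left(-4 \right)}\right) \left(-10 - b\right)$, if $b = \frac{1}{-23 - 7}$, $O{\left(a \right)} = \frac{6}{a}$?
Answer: $\frac{299}{20} \approx 14.95$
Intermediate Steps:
$b = - \frac{1}{30}$ ($b = \frac{1}{-30} = - \frac{1}{30} \approx -0.033333$)
$\left(0 + O{\left(-4 \right)}\right) \left(-10 - b\right) = \left(0 + \frac{6}{-4}\right) \left(-10 - - \frac{1}{30}\right) = \left(0 + 6 \left(- \frac{1}{4}\right)\right) \left(-10 + \frac{1}{30}\right) = \left(0 - \frac{3}{2}\right) \left(- \frac{299}{30}\right) = \left(- \frac{3}{2}\right) \left(- \frac{299}{30}\right) = \frac{299}{20}$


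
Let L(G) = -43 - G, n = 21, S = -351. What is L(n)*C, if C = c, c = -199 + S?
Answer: 35200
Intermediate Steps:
c = -550 (c = -199 - 351 = -550)
C = -550
L(n)*C = (-43 - 1*21)*(-550) = (-43 - 21)*(-550) = -64*(-550) = 35200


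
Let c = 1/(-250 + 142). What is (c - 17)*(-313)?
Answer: 574981/108 ≈ 5323.9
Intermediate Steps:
c = -1/108 (c = 1/(-108) = -1/108 ≈ -0.0092593)
(c - 17)*(-313) = (-1/108 - 17)*(-313) = -1837/108*(-313) = 574981/108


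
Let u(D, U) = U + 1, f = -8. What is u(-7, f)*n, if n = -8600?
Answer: 60200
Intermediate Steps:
u(D, U) = 1 + U
u(-7, f)*n = (1 - 8)*(-8600) = -7*(-8600) = 60200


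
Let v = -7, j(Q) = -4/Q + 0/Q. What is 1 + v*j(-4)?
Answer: -6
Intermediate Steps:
j(Q) = -4/Q (j(Q) = -4/Q + 0 = -4/Q)
1 + v*j(-4) = 1 - (-28)/(-4) = 1 - (-28)*(-1)/4 = 1 - 7*1 = 1 - 7 = -6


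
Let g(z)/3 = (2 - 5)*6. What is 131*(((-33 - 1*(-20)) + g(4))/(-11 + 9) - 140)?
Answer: -27903/2 ≈ -13952.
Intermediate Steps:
g(z) = -54 (g(z) = 3*((2 - 5)*6) = 3*(-3*6) = 3*(-18) = -54)
131*(((-33 - 1*(-20)) + g(4))/(-11 + 9) - 140) = 131*(((-33 - 1*(-20)) - 54)/(-11 + 9) - 140) = 131*(((-33 + 20) - 54)/(-2) - 140) = 131*((-13 - 54)*(-½) - 140) = 131*(-67*(-½) - 140) = 131*(67/2 - 140) = 131*(-213/2) = -27903/2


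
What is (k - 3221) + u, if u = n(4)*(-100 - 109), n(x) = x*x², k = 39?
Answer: -16558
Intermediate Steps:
n(x) = x³
u = -13376 (u = 4³*(-100 - 109) = 64*(-209) = -13376)
(k - 3221) + u = (39 - 3221) - 13376 = -3182 - 13376 = -16558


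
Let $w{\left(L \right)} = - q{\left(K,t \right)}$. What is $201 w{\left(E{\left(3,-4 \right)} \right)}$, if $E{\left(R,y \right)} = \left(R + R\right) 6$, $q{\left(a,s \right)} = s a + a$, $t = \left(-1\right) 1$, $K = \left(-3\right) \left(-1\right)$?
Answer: $0$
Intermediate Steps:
$K = 3$
$t = -1$
$q{\left(a,s \right)} = a + a s$ ($q{\left(a,s \right)} = a s + a = a + a s$)
$E{\left(R,y \right)} = 12 R$ ($E{\left(R,y \right)} = 2 R 6 = 12 R$)
$w{\left(L \right)} = 0$ ($w{\left(L \right)} = - 3 \left(1 - 1\right) = - 3 \cdot 0 = \left(-1\right) 0 = 0$)
$201 w{\left(E{\left(3,-4 \right)} \right)} = 201 \cdot 0 = 0$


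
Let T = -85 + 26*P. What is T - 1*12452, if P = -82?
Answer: -14669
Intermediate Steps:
T = -2217 (T = -85 + 26*(-82) = -85 - 2132 = -2217)
T - 1*12452 = -2217 - 1*12452 = -2217 - 12452 = -14669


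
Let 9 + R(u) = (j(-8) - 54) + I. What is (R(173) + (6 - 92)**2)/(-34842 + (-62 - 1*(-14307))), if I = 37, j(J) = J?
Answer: -7362/20597 ≈ -0.35743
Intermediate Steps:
R(u) = -34 (R(u) = -9 + ((-8 - 54) + 37) = -9 + (-62 + 37) = -9 - 25 = -34)
(R(173) + (6 - 92)**2)/(-34842 + (-62 - 1*(-14307))) = (-34 + (6 - 92)**2)/(-34842 + (-62 - 1*(-14307))) = (-34 + (-86)**2)/(-34842 + (-62 + 14307)) = (-34 + 7396)/(-34842 + 14245) = 7362/(-20597) = 7362*(-1/20597) = -7362/20597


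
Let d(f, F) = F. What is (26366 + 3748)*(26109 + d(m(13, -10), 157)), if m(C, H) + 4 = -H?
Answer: 790974324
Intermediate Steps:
m(C, H) = -4 - H
(26366 + 3748)*(26109 + d(m(13, -10), 157)) = (26366 + 3748)*(26109 + 157) = 30114*26266 = 790974324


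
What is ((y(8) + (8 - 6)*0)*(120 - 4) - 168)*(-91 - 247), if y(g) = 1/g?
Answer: 51883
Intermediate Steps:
y(g) = 1/g
((y(8) + (8 - 6)*0)*(120 - 4) - 168)*(-91 - 247) = ((1/8 + (8 - 6)*0)*(120 - 4) - 168)*(-91 - 247) = ((1/8 + 2*0)*116 - 168)*(-338) = ((1/8 + 0)*116 - 168)*(-338) = ((1/8)*116 - 168)*(-338) = (29/2 - 168)*(-338) = -307/2*(-338) = 51883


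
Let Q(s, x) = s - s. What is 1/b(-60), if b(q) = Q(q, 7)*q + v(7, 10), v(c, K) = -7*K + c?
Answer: -1/63 ≈ -0.015873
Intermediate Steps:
Q(s, x) = 0
v(c, K) = c - 7*K
b(q) = -63 (b(q) = 0*q + (7 - 7*10) = 0 + (7 - 70) = 0 - 63 = -63)
1/b(-60) = 1/(-63) = -1/63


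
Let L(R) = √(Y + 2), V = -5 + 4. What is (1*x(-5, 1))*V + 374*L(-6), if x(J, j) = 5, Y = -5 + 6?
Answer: -5 + 374*√3 ≈ 642.79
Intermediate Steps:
Y = 1
V = -1
L(R) = √3 (L(R) = √(1 + 2) = √3)
(1*x(-5, 1))*V + 374*L(-6) = (1*5)*(-1) + 374*√3 = 5*(-1) + 374*√3 = -5 + 374*√3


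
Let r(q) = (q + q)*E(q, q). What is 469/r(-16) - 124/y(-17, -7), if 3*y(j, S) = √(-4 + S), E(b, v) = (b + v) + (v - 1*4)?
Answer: 469/1664 + 372*I*√11/11 ≈ 0.28185 + 112.16*I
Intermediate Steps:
E(b, v) = -4 + b + 2*v (E(b, v) = (b + v) + (v - 4) = (b + v) + (-4 + v) = -4 + b + 2*v)
r(q) = 2*q*(-4 + 3*q) (r(q) = (q + q)*(-4 + q + 2*q) = (2*q)*(-4 + 3*q) = 2*q*(-4 + 3*q))
y(j, S) = √(-4 + S)/3
469/r(-16) - 124/y(-17, -7) = 469/((2*(-16)*(-4 + 3*(-16)))) - 124*3/√(-4 - 7) = 469/((2*(-16)*(-4 - 48))) - 124*(-3*I*√11/11) = 469/((2*(-16)*(-52))) - 124*(-3*I*√11/11) = 469/1664 - 124*(-3*I*√11/11) = 469*(1/1664) - (-372)*I*√11/11 = 469/1664 + 372*I*√11/11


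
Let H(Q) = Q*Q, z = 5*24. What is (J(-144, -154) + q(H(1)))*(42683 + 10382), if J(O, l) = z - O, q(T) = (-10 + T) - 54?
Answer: 10666065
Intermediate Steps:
z = 120
H(Q) = Q²
q(T) = -64 + T
J(O, l) = 120 - O
(J(-144, -154) + q(H(1)))*(42683 + 10382) = ((120 - 1*(-144)) + (-64 + 1²))*(42683 + 10382) = ((120 + 144) + (-64 + 1))*53065 = (264 - 63)*53065 = 201*53065 = 10666065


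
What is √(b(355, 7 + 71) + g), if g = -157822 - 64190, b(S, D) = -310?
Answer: I*√222322 ≈ 471.51*I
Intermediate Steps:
g = -222012
√(b(355, 7 + 71) + g) = √(-310 - 222012) = √(-222322) = I*√222322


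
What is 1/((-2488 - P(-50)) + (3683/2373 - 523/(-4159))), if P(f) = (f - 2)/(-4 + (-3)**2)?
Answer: -49346535/122178181736 ≈ -0.00040389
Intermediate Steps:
P(f) = -2/5 + f/5 (P(f) = (-2 + f)/(-4 + 9) = (-2 + f)/5 = (-2 + f)*(1/5) = -2/5 + f/5)
1/((-2488 - P(-50)) + (3683/2373 - 523/(-4159))) = 1/((-2488 - (-2/5 + (1/5)*(-50))) + (3683/2373 - 523/(-4159))) = 1/((-2488 - (-2/5 - 10)) + (3683*(1/2373) - 523*(-1/4159))) = 1/((-2488 - 1*(-52/5)) + (3683/2373 + 523/4159)) = 1/((-2488 + 52/5) + 16558676/9869307) = 1/(-12388/5 + 16558676/9869307) = 1/(-122178181736/49346535) = -49346535/122178181736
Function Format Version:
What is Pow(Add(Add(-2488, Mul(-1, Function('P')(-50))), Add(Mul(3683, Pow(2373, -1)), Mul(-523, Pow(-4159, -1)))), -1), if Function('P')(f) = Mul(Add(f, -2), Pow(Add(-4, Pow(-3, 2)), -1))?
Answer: Rational(-49346535, 122178181736) ≈ -0.00040389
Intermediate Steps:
Function('P')(f) = Add(Rational(-2, 5), Mul(Rational(1, 5), f)) (Function('P')(f) = Mul(Add(-2, f), Pow(Add(-4, 9), -1)) = Mul(Add(-2, f), Pow(5, -1)) = Mul(Add(-2, f), Rational(1, 5)) = Add(Rational(-2, 5), Mul(Rational(1, 5), f)))
Pow(Add(Add(-2488, Mul(-1, Function('P')(-50))), Add(Mul(3683, Pow(2373, -1)), Mul(-523, Pow(-4159, -1)))), -1) = Pow(Add(Add(-2488, Mul(-1, Add(Rational(-2, 5), Mul(Rational(1, 5), -50)))), Add(Mul(3683, Pow(2373, -1)), Mul(-523, Pow(-4159, -1)))), -1) = Pow(Add(Add(-2488, Mul(-1, Add(Rational(-2, 5), -10))), Add(Mul(3683, Rational(1, 2373)), Mul(-523, Rational(-1, 4159)))), -1) = Pow(Add(Add(-2488, Mul(-1, Rational(-52, 5))), Add(Rational(3683, 2373), Rational(523, 4159))), -1) = Pow(Add(Add(-2488, Rational(52, 5)), Rational(16558676, 9869307)), -1) = Pow(Add(Rational(-12388, 5), Rational(16558676, 9869307)), -1) = Pow(Rational(-122178181736, 49346535), -1) = Rational(-49346535, 122178181736)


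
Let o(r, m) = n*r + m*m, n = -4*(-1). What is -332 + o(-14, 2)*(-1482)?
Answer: 76732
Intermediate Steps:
n = 4
o(r, m) = m² + 4*r (o(r, m) = 4*r + m*m = 4*r + m² = m² + 4*r)
-332 + o(-14, 2)*(-1482) = -332 + (2² + 4*(-14))*(-1482) = -332 + (4 - 56)*(-1482) = -332 - 52*(-1482) = -332 + 77064 = 76732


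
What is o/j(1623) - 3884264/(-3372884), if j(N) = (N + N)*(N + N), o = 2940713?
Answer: 12711323402629/8884611558036 ≈ 1.4307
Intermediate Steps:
j(N) = 4*N² (j(N) = (2*N)*(2*N) = 4*N²)
o/j(1623) - 3884264/(-3372884) = 2940713/((4*1623²)) - 3884264/(-3372884) = 2940713/((4*2634129)) - 3884264*(-1/3372884) = 2940713/10536516 + 971066/843221 = 12711323402629/8884611558036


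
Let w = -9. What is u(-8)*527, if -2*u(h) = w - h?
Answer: 527/2 ≈ 263.50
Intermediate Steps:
u(h) = 9/2 + h/2 (u(h) = -(-9 - h)/2 = 9/2 + h/2)
u(-8)*527 = (9/2 + (½)*(-8))*527 = (9/2 - 4)*527 = (½)*527 = 527/2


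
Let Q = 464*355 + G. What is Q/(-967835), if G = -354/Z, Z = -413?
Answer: -1153046/6774845 ≈ -0.17020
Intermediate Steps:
G = 6/7 (G = -354/(-413) = -354*(-1/413) = 6/7 ≈ 0.85714)
Q = 1153046/7 (Q = 464*355 + 6/7 = 164720 + 6/7 = 1153046/7 ≈ 1.6472e+5)
Q/(-967835) = (1153046/7)/(-967835) = (1153046/7)*(-1/967835) = -1153046/6774845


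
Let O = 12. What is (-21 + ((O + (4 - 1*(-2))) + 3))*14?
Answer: 0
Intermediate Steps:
(-21 + ((O + (4 - 1*(-2))) + 3))*14 = (-21 + ((12 + (4 - 1*(-2))) + 3))*14 = (-21 + ((12 + (4 + 2)) + 3))*14 = (-21 + ((12 + 6) + 3))*14 = (-21 + (18 + 3))*14 = (-21 + 21)*14 = 0*14 = 0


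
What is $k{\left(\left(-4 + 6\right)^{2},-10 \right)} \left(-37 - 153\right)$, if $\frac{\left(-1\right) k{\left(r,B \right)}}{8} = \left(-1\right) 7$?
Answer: $-10640$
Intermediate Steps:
$k{\left(r,B \right)} = 56$ ($k{\left(r,B \right)} = - 8 \left(\left(-1\right) 7\right) = \left(-8\right) \left(-7\right) = 56$)
$k{\left(\left(-4 + 6\right)^{2},-10 \right)} \left(-37 - 153\right) = 56 \left(-37 - 153\right) = 56 \left(-190\right) = -10640$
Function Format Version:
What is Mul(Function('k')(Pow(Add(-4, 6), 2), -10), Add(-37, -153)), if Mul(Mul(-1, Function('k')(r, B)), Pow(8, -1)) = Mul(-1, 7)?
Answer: -10640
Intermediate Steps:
Function('k')(r, B) = 56 (Function('k')(r, B) = Mul(-8, Mul(-1, 7)) = Mul(-8, -7) = 56)
Mul(Function('k')(Pow(Add(-4, 6), 2), -10), Add(-37, -153)) = Mul(56, Add(-37, -153)) = Mul(56, -190) = -10640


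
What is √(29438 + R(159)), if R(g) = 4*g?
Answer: √30074 ≈ 173.42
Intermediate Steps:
√(29438 + R(159)) = √(29438 + 4*159) = √(29438 + 636) = √30074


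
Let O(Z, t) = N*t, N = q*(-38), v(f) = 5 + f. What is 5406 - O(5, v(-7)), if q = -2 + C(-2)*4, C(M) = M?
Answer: 6166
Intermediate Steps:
q = -10 (q = -2 - 2*4 = -2 - 8 = -10)
N = 380 (N = -10*(-38) = 380)
O(Z, t) = 380*t
5406 - O(5, v(-7)) = 5406 - 380*(5 - 7) = 5406 - 380*(-2) = 5406 - 1*(-760) = 5406 + 760 = 6166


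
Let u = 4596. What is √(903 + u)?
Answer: 3*√611 ≈ 74.155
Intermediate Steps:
√(903 + u) = √(903 + 4596) = √5499 = 3*√611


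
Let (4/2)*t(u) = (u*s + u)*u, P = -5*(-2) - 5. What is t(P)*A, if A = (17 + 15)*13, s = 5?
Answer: 31200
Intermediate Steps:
P = 5 (P = 10 - 5 = 5)
t(u) = 3*u**2 (t(u) = ((u*5 + u)*u)/2 = ((5*u + u)*u)/2 = ((6*u)*u)/2 = (6*u**2)/2 = 3*u**2)
A = 416 (A = 32*13 = 416)
t(P)*A = (3*5**2)*416 = (3*25)*416 = 75*416 = 31200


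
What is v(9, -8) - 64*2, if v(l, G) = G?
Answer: -136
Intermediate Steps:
v(9, -8) - 64*2 = -8 - 64*2 = -8 - 128 = -136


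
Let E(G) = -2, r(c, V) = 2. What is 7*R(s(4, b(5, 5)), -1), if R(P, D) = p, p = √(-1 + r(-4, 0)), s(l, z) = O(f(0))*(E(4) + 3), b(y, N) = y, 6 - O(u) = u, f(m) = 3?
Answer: 7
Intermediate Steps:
O(u) = 6 - u
s(l, z) = 3 (s(l, z) = (6 - 1*3)*(-2 + 3) = (6 - 3)*1 = 3*1 = 3)
p = 1 (p = √(-1 + 2) = √1 = 1)
R(P, D) = 1
7*R(s(4, b(5, 5)), -1) = 7*1 = 7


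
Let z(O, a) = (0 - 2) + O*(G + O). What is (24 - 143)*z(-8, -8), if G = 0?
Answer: -7378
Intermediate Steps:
z(O, a) = -2 + O² (z(O, a) = (0 - 2) + O*(0 + O) = -2 + O*O = -2 + O²)
(24 - 143)*z(-8, -8) = (24 - 143)*(-2 + (-8)²) = -119*(-2 + 64) = -119*62 = -7378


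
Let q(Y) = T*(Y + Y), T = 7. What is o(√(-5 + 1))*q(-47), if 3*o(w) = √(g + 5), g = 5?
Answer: -658*√10/3 ≈ -693.59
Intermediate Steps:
o(w) = √10/3 (o(w) = √(5 + 5)/3 = √10/3)
q(Y) = 14*Y (q(Y) = 7*(Y + Y) = 7*(2*Y) = 14*Y)
o(√(-5 + 1))*q(-47) = (√10/3)*(14*(-47)) = (√10/3)*(-658) = -658*√10/3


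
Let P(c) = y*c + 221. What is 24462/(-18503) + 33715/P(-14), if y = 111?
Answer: -656436491/24664499 ≈ -26.615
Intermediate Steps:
P(c) = 221 + 111*c (P(c) = 111*c + 221 = 221 + 111*c)
24462/(-18503) + 33715/P(-14) = 24462/(-18503) + 33715/(221 + 111*(-14)) = 24462*(-1/18503) + 33715/(221 - 1554) = -24462/18503 + 33715/(-1333) = -24462/18503 + 33715*(-1/1333) = -24462/18503 - 33715/1333 = -656436491/24664499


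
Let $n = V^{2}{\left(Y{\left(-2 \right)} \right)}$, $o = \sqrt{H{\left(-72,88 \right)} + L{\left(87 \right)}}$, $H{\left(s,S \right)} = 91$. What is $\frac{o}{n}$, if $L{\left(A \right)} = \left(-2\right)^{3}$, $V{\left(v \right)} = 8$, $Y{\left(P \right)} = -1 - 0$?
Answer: $\frac{\sqrt{83}}{64} \approx 0.14235$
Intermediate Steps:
$Y{\left(P \right)} = -1$ ($Y{\left(P \right)} = -1 + 0 = -1$)
$L{\left(A \right)} = -8$
$o = \sqrt{83}$ ($o = \sqrt{91 - 8} = \sqrt{83} \approx 9.1104$)
$n = 64$ ($n = 8^{2} = 64$)
$\frac{o}{n} = \frac{\sqrt{83}}{64}$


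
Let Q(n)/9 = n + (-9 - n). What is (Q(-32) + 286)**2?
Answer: 42025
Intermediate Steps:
Q(n) = -81 (Q(n) = 9*(n + (-9 - n)) = 9*(-9) = -81)
(Q(-32) + 286)**2 = (-81 + 286)**2 = 205**2 = 42025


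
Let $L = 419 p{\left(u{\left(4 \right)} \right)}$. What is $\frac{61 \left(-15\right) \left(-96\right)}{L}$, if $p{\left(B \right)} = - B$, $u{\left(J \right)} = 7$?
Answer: $- \frac{87840}{2933} \approx -29.949$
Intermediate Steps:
$L = -2933$ ($L = 419 \left(\left(-1\right) 7\right) = 419 \left(-7\right) = -2933$)
$\frac{61 \left(-15\right) \left(-96\right)}{L} = \frac{61 \left(-15\right) \left(-96\right)}{-2933} = \left(-915\right) \left(-96\right) \left(- \frac{1}{2933}\right) = 87840 \left(- \frac{1}{2933}\right) = - \frac{87840}{2933}$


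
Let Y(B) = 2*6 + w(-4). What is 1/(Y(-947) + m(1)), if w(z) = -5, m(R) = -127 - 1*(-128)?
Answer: ⅛ ≈ 0.12500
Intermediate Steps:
m(R) = 1 (m(R) = -127 + 128 = 1)
Y(B) = 7 (Y(B) = 2*6 - 5 = 12 - 5 = 7)
1/(Y(-947) + m(1)) = 1/(7 + 1) = 1/8 = ⅛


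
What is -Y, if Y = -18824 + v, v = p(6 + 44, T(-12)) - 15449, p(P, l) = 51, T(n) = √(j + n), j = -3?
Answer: 34222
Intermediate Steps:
T(n) = √(-3 + n)
v = -15398 (v = 51 - 15449 = -15398)
Y = -34222 (Y = -18824 - 15398 = -34222)
-Y = -1*(-34222) = 34222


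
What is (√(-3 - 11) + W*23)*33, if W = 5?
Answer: 3795 + 33*I*√14 ≈ 3795.0 + 123.47*I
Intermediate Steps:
(√(-3 - 11) + W*23)*33 = (√(-3 - 11) + 5*23)*33 = (√(-14) + 115)*33 = (I*√14 + 115)*33 = (115 + I*√14)*33 = 3795 + 33*I*√14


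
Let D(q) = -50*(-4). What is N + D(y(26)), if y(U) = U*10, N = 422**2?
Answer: 178284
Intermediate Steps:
N = 178084
y(U) = 10*U
D(q) = 200
N + D(y(26)) = 178084 + 200 = 178284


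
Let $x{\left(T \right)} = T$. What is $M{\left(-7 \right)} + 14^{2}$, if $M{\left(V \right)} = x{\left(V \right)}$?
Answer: $189$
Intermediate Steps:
$M{\left(V \right)} = V$
$M{\left(-7 \right)} + 14^{2} = -7 + 14^{2} = -7 + 196 = 189$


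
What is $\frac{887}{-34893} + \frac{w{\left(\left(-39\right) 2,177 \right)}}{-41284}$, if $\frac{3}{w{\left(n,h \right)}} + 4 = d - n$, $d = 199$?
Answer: $- \frac{3332355521}{131087557692} \approx -0.025421$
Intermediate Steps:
$w{\left(n,h \right)} = \frac{3}{195 - n}$ ($w{\left(n,h \right)} = \frac{3}{-4 - \left(-199 + n\right)} = \frac{3}{195 - n}$)
$\frac{887}{-34893} + \frac{w{\left(\left(-39\right) 2,177 \right)}}{-41284} = \frac{887}{-34893} + \frac{\left(-3\right) \frac{1}{-195 - 78}}{-41284} = 887 \left(- \frac{1}{34893}\right) + - \frac{3}{-195 - 78} \left(- \frac{1}{41284}\right) = - \frac{887}{34893} + - \frac{3}{-273} \left(- \frac{1}{41284}\right) = - \frac{887}{34893} + \left(-3\right) \left(- \frac{1}{273}\right) \left(- \frac{1}{41284}\right) = - \frac{887}{34893} + \frac{1}{91} \left(- \frac{1}{41284}\right) = - \frac{887}{34893} - \frac{1}{3756844} = - \frac{3332355521}{131087557692}$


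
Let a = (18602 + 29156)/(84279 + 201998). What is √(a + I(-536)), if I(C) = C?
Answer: I*√43913951093778/286277 ≈ 23.148*I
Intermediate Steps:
a = 47758/286277 ≈ 0.16682
√(a + I(-536)) = √(47758/286277 - 536) = √(-153396714/286277) = I*√43913951093778/286277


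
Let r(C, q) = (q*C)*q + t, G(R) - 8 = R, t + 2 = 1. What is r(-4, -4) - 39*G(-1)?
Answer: -338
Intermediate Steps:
t = -1 (t = -2 + 1 = -1)
G(R) = 8 + R
r(C, q) = -1 + C*q**2 (r(C, q) = (q*C)*q - 1 = (C*q)*q - 1 = C*q**2 - 1 = -1 + C*q**2)
r(-4, -4) - 39*G(-1) = (-1 - 4*(-4)**2) - 39*(8 - 1) = (-1 - 4*16) - 39*7 = (-1 - 64) - 273 = -65 - 273 = -338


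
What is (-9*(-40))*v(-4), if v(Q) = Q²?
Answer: 5760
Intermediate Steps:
(-9*(-40))*v(-4) = -9*(-40)*(-4)² = 360*16 = 5760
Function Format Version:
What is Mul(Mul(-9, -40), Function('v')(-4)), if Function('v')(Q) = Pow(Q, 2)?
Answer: 5760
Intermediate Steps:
Mul(Mul(-9, -40), Function('v')(-4)) = Mul(Mul(-9, -40), Pow(-4, 2)) = Mul(360, 16) = 5760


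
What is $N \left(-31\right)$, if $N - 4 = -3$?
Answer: $-31$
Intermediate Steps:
$N = 1$ ($N = 4 - 3 = 1$)
$N \left(-31\right) = 1 \left(-31\right) = -31$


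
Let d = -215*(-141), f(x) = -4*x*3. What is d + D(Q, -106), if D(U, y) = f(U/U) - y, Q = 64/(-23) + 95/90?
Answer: 30409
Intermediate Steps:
f(x) = -12*x
Q = -715/414 (Q = 64*(-1/23) + 95*(1/90) = -64/23 + 19/18 = -715/414 ≈ -1.7271)
d = 30315
D(U, y) = -12 - y (D(U, y) = -12*U/U - y = -12*1 - y = -12 - y)
d + D(Q, -106) = 30315 + (-12 - 1*(-106)) = 30315 + (-12 + 106) = 30315 + 94 = 30409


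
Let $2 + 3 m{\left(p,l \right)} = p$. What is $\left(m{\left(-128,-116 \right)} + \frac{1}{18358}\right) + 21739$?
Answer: $\frac{1194867149}{55074} \approx 21696.0$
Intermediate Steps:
$m{\left(p,l \right)} = - \frac{2}{3} + \frac{p}{3}$
$\left(m{\left(-128,-116 \right)} + \frac{1}{18358}\right) + 21739 = \left(\left(- \frac{2}{3} + \frac{1}{3} \left(-128\right)\right) + \frac{1}{18358}\right) + 21739 = \left(\left(- \frac{2}{3} - \frac{128}{3}\right) + \frac{1}{18358}\right) + 21739 = \left(- \frac{130}{3} + \frac{1}{18358}\right) + 21739 = - \frac{2386537}{55074} + 21739 = \frac{1194867149}{55074}$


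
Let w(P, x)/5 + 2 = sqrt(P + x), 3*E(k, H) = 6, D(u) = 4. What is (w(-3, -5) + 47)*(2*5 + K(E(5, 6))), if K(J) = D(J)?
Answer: 518 + 140*I*sqrt(2) ≈ 518.0 + 197.99*I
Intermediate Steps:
E(k, H) = 2 (E(k, H) = (1/3)*6 = 2)
K(J) = 4
w(P, x) = -10 + 5*sqrt(P + x)
(w(-3, -5) + 47)*(2*5 + K(E(5, 6))) = ((-10 + 5*sqrt(-3 - 5)) + 47)*(2*5 + 4) = ((-10 + 5*sqrt(-8)) + 47)*(10 + 4) = ((-10 + 5*(2*I*sqrt(2))) + 47)*14 = ((-10 + 10*I*sqrt(2)) + 47)*14 = (37 + 10*I*sqrt(2))*14 = 518 + 140*I*sqrt(2)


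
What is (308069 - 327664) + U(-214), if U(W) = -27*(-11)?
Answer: -19298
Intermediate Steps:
U(W) = 297
(308069 - 327664) + U(-214) = (308069 - 327664) + 297 = -19595 + 297 = -19298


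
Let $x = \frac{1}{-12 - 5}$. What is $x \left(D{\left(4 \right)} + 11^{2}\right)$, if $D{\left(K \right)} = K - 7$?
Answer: $- \frac{118}{17} \approx -6.9412$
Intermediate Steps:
$D{\left(K \right)} = -7 + K$ ($D{\left(K \right)} = K - 7 = -7 + K$)
$x = - \frac{1}{17}$ ($x = \frac{1}{-17} = - \frac{1}{17} \approx -0.058824$)
$x \left(D{\left(4 \right)} + 11^{2}\right) = - \frac{\left(-7 + 4\right) + 11^{2}}{17} = - \frac{-3 + 121}{17} = \left(- \frac{1}{17}\right) 118 = - \frac{118}{17}$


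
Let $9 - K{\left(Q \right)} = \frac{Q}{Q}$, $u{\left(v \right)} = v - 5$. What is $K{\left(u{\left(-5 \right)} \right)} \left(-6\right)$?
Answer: $-48$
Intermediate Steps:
$u{\left(v \right)} = -5 + v$
$K{\left(Q \right)} = 8$ ($K{\left(Q \right)} = 9 - \frac{Q}{Q} = 9 - 1 = 8$)
$K{\left(u{\left(-5 \right)} \right)} \left(-6\right) = 8 \left(-6\right) = -48$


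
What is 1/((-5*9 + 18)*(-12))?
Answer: 1/324 ≈ 0.0030864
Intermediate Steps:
1/((-5*9 + 18)*(-12)) = 1/((-45 + 18)*(-12)) = 1/(-27*(-12)) = 1/324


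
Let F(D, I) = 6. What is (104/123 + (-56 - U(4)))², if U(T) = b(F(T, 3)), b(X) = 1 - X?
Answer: 38056561/15129 ≈ 2515.5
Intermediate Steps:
U(T) = -5 (U(T) = 1 - 1*6 = 1 - 6 = -5)
(104/123 + (-56 - U(4)))² = (104/123 + (-56 - 1*(-5)))² = (104*(1/123) + (-56 + 5))² = (104/123 - 51)² = (-6169/123)² = 38056561/15129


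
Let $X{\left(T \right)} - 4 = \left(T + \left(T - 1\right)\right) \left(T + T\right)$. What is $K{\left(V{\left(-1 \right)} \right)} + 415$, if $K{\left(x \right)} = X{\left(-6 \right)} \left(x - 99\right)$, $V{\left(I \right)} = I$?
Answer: $-15585$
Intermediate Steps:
$X{\left(T \right)} = 4 + 2 T \left(-1 + 2 T\right)$ ($X{\left(T \right)} = 4 + \left(T + \left(T - 1\right)\right) \left(T + T\right) = 4 + \left(T + \left(T - 1\right)\right) 2 T = 4 + \left(T + \left(-1 + T\right)\right) 2 T = 4 + \left(-1 + 2 T\right) 2 T = 4 + 2 T \left(-1 + 2 T\right)$)
$K{\left(x \right)} = -15840 + 160 x$ ($K{\left(x \right)} = \left(4 - -12 + 4 \left(-6\right)^{2}\right) \left(x - 99\right) = \left(4 + 12 + 4 \cdot 36\right) \left(-99 + x\right) = \left(4 + 12 + 144\right) \left(-99 + x\right) = 160 \left(-99 + x\right) = -15840 + 160 x$)
$K{\left(V{\left(-1 \right)} \right)} + 415 = \left(-15840 + 160 \left(-1\right)\right) + 415 = \left(-15840 - 160\right) + 415 = -16000 + 415 = -15585$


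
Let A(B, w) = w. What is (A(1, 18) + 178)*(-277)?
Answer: -54292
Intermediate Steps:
(A(1, 18) + 178)*(-277) = (18 + 178)*(-277) = 196*(-277) = -54292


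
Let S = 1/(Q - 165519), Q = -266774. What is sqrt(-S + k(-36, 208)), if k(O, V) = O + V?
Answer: sqrt(32142885342321)/432293 ≈ 13.115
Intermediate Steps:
S = -1/432293 (S = 1/(-266774 - 165519) = 1/(-432293) = -1/432293 ≈ -2.3132e-6)
sqrt(-S + k(-36, 208)) = sqrt(-1*(-1/432293) + (-36 + 208)) = sqrt(1/432293 + 172) = sqrt(74354397/432293) = sqrt(32142885342321)/432293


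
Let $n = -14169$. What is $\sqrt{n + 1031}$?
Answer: $i \sqrt{13138} \approx 114.62 i$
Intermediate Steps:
$\sqrt{n + 1031} = \sqrt{-14169 + 1031} = \sqrt{-13138} = i \sqrt{13138}$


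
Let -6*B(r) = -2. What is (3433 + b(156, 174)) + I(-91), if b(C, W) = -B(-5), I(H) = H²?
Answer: 35141/3 ≈ 11714.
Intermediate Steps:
B(r) = ⅓ (B(r) = -⅙*(-2) = ⅓)
b(C, W) = -⅓ (b(C, W) = -1*⅓ = -⅓)
(3433 + b(156, 174)) + I(-91) = (3433 - ⅓) + (-91)² = 10298/3 + 8281 = 35141/3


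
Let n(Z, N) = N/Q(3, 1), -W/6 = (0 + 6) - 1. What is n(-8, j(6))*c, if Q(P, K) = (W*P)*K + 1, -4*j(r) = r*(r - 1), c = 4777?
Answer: 71655/178 ≈ 402.56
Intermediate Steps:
W = -30 (W = -6*((0 + 6) - 1) = -6*(6 - 1) = -6*5 = -30)
j(r) = -r*(-1 + r)/4 (j(r) = -r*(r - 1)/4 = -r*(-1 + r)/4)
Q(P, K) = 1 - 30*K*P (Q(P, K) = (-30*P)*K + 1 = -30*K*P + 1 = 1 - 30*K*P)
n(Z, N) = -N/89 (n(Z, N) = N/(1 - 30*1*3) = N/(1 - 90) = N/(-89) = N*(-1/89) = -N/89)
n(-8, j(6))*c = -6*(1 - 1*6)/356*4777 = -6*(1 - 6)/356*4777 = -6*(-5)/356*4777 = -1/89*(-15/2)*4777 = (15/178)*4777 = 71655/178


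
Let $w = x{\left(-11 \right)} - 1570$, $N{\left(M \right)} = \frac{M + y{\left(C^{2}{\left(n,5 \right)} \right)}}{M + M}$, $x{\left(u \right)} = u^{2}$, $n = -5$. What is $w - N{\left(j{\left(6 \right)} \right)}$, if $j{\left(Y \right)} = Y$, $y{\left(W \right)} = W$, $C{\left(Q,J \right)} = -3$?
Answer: $- \frac{5801}{4} \approx -1450.3$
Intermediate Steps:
$N{\left(M \right)} = \frac{9 + M}{2 M}$ ($N{\left(M \right)} = \frac{M + \left(-3\right)^{2}}{M + M} = \frac{M + 9}{2 M} = \left(9 + M\right) \frac{1}{2 M} = \frac{9 + M}{2 M}$)
$w = -1449$ ($w = \left(-11\right)^{2} - 1570 = 121 - 1570 = -1449$)
$w - N{\left(j{\left(6 \right)} \right)} = -1449 - \frac{9 + 6}{2 \cdot 6} = -1449 - \frac{1}{2} \cdot \frac{1}{6} \cdot 15 = -1449 - \frac{5}{4} = - \frac{5801}{4}$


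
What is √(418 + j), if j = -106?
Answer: 2*√78 ≈ 17.664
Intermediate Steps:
√(418 + j) = √(418 - 106) = √312 = 2*√78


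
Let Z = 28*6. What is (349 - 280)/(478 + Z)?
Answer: 69/646 ≈ 0.10681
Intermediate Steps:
Z = 168
(349 - 280)/(478 + Z) = (349 - 280)/(478 + 168) = 69/646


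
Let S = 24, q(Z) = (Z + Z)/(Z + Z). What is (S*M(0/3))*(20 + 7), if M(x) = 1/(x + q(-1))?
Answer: 648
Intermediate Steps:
q(Z) = 1 (q(Z) = (2*Z)/((2*Z)) = (2*Z)*(1/(2*Z)) = 1)
M(x) = 1/(1 + x) (M(x) = 1/(x + 1) = 1/(1 + x))
(S*M(0/3))*(20 + 7) = (24/(1 + 0/3))*(20 + 7) = (24/(1 + 0*(1/3)))*27 = (24/(1 + 0))*27 = (24/1)*27 = (24*1)*27 = 24*27 = 648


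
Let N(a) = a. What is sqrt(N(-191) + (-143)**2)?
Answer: sqrt(20258) ≈ 142.33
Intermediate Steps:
sqrt(N(-191) + (-143)**2) = sqrt(-191 + (-143)**2) = sqrt(-191 + 20449) = sqrt(20258)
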